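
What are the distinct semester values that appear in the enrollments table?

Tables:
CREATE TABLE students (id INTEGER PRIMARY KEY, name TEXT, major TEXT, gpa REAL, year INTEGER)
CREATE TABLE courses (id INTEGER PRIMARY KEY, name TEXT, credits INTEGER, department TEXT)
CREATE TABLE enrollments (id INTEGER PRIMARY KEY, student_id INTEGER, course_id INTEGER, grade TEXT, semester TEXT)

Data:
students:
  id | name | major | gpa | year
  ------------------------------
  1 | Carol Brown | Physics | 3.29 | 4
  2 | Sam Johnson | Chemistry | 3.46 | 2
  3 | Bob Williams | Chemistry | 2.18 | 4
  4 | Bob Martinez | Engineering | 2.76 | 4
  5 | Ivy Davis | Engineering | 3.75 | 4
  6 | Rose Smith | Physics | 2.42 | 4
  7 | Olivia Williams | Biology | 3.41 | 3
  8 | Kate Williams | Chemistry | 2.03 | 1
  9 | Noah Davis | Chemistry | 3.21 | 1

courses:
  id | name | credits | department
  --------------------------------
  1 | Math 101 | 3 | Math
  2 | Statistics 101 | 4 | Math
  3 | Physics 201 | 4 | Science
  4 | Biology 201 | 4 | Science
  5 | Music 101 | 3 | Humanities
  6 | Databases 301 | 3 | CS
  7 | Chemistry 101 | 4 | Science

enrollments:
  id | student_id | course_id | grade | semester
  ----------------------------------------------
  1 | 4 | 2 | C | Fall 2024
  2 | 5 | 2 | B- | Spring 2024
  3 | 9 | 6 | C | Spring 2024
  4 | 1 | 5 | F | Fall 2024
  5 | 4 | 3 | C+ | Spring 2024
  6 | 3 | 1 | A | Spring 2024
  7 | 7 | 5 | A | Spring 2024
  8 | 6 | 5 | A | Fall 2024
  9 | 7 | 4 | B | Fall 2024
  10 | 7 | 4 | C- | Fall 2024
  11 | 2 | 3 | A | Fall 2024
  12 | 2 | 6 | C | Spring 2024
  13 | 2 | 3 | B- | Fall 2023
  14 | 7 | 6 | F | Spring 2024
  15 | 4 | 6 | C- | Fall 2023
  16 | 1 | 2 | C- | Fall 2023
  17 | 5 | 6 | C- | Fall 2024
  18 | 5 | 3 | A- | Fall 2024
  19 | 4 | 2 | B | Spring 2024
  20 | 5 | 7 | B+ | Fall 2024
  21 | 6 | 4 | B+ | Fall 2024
SELECT DISTINCT semester FROM enrollments

Execution result:
semester
Fall 2024
Spring 2024
Fall 2023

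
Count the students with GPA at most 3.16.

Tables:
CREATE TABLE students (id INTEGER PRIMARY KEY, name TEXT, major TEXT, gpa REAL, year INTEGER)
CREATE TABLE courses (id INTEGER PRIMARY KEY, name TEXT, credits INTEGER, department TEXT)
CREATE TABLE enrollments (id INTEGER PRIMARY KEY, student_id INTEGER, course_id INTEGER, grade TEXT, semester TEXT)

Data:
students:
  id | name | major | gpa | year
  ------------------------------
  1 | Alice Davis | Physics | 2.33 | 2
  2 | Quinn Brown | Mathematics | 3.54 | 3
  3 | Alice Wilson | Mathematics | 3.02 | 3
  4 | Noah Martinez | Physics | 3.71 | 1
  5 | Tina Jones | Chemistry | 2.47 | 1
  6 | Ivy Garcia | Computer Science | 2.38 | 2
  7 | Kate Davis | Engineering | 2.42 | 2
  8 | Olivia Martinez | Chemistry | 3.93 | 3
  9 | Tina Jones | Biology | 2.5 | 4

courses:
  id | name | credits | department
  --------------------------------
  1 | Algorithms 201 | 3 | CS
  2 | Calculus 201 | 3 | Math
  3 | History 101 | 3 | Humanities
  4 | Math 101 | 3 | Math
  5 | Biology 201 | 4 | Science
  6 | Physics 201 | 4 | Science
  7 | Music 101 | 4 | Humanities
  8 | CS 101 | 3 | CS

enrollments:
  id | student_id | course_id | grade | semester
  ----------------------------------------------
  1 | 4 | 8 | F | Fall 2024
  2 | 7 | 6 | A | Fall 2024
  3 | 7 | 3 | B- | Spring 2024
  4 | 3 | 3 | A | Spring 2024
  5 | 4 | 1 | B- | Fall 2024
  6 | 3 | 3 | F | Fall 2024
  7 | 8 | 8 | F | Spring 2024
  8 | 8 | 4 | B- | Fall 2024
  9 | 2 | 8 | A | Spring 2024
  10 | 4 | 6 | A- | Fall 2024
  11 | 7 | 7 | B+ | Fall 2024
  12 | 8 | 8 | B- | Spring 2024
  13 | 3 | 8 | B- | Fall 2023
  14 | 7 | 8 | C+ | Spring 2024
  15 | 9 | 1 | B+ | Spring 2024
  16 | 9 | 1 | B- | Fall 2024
SELECT COUNT(*) FROM students WHERE gpa <= 3.16

Execution result:
6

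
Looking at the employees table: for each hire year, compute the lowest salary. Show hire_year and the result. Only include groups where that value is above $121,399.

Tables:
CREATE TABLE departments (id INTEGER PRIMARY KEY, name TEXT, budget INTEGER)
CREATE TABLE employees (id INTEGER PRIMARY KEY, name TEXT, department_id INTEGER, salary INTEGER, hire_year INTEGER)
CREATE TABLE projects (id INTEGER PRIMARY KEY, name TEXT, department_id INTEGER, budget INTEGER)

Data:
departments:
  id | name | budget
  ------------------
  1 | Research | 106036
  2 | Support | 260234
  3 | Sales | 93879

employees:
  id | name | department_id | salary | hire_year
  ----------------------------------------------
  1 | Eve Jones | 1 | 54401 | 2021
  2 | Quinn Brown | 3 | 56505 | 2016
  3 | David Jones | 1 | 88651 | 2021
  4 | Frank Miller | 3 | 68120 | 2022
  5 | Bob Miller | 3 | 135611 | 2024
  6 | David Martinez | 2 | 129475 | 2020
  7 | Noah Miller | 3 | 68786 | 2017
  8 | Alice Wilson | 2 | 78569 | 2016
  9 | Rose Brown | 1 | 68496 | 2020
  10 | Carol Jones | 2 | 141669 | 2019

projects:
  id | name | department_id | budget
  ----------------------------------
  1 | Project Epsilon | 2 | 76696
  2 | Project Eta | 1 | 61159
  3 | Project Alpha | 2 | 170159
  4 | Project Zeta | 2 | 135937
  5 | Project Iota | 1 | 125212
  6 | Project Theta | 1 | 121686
SELECT hire_year, MIN(salary) AS min_salary FROM employees GROUP BY hire_year HAVING MIN(salary) > 121399

Execution result:
hire_year | min_salary
2019 | 141669
2024 | 135611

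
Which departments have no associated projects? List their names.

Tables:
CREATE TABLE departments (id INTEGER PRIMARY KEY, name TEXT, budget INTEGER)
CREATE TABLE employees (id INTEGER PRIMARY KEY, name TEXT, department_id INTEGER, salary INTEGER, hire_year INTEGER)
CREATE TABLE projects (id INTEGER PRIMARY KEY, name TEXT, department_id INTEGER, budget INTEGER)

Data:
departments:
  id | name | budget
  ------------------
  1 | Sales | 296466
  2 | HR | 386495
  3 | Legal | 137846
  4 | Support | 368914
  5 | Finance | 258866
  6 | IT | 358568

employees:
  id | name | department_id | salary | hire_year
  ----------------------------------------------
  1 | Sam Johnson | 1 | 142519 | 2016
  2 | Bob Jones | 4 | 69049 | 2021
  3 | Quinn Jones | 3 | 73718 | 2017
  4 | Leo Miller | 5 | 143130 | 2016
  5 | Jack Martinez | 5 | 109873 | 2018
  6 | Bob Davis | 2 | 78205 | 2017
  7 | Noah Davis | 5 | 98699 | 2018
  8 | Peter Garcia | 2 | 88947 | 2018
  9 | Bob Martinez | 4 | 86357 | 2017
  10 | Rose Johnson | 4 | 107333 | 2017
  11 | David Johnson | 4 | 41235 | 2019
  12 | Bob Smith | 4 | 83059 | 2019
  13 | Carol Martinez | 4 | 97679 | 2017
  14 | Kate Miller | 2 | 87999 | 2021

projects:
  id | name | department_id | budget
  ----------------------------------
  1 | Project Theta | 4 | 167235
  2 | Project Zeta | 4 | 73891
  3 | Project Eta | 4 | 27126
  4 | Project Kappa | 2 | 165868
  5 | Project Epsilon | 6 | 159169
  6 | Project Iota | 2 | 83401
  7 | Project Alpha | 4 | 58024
SELECT p.name FROM departments p LEFT JOIN projects c ON c.department_id = p.id WHERE c.id IS NULL

Execution result:
name
Sales
Legal
Finance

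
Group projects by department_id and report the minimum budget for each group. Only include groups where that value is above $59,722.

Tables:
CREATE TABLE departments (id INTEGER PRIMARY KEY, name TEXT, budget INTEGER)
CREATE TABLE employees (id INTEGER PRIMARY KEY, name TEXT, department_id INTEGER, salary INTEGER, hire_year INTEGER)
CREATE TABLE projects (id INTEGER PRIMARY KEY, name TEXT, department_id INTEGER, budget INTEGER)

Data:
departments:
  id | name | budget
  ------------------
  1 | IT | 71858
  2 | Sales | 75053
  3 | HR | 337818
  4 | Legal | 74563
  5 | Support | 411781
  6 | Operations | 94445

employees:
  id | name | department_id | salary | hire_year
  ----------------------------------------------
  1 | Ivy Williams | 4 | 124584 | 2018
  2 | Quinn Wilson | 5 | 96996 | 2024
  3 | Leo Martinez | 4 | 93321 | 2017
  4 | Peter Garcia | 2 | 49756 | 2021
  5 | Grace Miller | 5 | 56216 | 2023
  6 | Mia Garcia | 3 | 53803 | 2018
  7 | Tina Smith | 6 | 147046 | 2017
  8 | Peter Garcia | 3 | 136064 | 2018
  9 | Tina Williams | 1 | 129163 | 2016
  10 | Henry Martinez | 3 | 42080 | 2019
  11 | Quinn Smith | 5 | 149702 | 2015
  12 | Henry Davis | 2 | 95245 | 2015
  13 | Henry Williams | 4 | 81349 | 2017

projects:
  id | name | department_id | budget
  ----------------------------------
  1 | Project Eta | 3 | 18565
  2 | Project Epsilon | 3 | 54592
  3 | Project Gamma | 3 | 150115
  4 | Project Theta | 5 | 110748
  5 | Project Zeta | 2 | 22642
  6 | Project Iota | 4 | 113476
SELECT department_id, MIN(budget) AS min_budget FROM projects GROUP BY department_id HAVING MIN(budget) > 59722

Execution result:
department_id | min_budget
4 | 113476
5 | 110748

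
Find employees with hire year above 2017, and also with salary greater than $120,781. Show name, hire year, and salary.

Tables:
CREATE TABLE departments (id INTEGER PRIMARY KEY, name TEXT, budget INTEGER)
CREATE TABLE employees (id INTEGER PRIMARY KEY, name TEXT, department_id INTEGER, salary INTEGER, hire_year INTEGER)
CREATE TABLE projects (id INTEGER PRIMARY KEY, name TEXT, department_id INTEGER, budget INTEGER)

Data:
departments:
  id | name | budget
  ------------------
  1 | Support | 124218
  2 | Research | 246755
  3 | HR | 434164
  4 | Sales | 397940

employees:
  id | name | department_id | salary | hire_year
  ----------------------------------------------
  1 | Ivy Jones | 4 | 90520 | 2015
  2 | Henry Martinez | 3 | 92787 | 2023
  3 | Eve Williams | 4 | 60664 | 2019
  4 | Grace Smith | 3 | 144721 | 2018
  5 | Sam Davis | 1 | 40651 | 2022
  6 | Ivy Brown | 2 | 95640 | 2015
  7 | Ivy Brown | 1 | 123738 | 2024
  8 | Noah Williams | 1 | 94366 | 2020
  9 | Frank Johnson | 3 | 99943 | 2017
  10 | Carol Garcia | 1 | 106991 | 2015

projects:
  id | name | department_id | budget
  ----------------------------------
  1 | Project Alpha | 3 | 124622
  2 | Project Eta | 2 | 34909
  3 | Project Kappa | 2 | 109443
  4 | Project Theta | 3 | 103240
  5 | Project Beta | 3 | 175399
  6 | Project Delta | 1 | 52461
SELECT name, hire_year, salary FROM employees WHERE hire_year > 2017 AND salary > 120781

Execution result:
name | hire_year | salary
Grace Smith | 2018 | 144721
Ivy Brown | 2024 | 123738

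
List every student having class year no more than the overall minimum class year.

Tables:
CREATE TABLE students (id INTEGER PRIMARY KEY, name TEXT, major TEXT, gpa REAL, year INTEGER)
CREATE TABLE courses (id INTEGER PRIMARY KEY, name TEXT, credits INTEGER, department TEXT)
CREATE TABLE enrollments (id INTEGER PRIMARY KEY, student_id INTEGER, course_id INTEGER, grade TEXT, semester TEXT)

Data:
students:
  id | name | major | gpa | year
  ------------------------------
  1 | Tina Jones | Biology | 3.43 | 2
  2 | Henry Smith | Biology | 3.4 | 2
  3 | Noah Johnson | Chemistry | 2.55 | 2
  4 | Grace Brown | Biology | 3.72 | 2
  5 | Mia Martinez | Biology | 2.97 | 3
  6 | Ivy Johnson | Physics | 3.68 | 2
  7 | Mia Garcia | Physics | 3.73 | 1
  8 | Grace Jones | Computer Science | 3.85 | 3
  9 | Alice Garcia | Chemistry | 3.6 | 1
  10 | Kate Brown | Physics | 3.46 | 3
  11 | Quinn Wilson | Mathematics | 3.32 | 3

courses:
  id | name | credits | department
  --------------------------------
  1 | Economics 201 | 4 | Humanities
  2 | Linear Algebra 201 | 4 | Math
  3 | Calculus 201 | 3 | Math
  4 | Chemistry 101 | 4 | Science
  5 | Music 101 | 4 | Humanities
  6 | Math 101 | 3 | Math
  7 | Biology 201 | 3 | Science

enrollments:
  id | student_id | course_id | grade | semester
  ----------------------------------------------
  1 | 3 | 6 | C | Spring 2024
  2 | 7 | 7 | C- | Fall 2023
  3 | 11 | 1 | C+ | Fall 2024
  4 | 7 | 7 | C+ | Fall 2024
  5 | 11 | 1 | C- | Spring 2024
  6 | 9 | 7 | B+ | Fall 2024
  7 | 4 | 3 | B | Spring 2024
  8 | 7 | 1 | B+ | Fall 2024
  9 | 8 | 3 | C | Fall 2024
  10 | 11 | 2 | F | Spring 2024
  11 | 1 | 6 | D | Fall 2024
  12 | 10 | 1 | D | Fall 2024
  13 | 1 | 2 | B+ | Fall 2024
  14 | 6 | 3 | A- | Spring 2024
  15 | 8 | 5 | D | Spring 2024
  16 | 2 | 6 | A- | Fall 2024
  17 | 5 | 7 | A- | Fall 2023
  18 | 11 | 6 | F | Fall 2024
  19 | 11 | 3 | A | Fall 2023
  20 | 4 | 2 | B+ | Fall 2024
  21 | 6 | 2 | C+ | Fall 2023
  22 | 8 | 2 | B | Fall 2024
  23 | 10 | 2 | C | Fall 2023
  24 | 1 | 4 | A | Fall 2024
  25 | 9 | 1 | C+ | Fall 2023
SELECT name, year FROM students WHERE year <= (SELECT MIN(year) FROM students)

Execution result:
name | year
Mia Garcia | 1
Alice Garcia | 1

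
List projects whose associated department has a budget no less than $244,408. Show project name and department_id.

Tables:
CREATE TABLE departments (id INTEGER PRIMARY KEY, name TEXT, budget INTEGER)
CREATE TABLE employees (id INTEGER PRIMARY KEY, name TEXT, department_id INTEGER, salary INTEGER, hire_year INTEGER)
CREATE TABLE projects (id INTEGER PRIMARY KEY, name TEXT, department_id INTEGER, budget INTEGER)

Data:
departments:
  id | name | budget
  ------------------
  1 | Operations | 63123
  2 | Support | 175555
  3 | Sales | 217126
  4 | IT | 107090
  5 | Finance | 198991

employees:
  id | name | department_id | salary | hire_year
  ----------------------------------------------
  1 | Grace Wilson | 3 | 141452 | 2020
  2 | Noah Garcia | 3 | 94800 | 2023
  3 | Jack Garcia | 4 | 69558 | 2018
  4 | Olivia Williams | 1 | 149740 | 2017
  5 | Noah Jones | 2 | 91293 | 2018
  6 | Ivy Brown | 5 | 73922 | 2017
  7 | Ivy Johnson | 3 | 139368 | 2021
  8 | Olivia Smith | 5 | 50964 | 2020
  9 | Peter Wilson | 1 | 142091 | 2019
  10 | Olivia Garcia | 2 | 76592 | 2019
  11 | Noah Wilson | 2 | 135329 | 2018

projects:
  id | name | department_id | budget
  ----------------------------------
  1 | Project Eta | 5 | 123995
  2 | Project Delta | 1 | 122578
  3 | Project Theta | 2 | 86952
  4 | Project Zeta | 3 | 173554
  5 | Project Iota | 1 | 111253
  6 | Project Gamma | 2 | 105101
SELECT name, department_id FROM projects WHERE department_id IN (SELECT id FROM departments WHERE budget >= 244408)

Execution result:
(no rows)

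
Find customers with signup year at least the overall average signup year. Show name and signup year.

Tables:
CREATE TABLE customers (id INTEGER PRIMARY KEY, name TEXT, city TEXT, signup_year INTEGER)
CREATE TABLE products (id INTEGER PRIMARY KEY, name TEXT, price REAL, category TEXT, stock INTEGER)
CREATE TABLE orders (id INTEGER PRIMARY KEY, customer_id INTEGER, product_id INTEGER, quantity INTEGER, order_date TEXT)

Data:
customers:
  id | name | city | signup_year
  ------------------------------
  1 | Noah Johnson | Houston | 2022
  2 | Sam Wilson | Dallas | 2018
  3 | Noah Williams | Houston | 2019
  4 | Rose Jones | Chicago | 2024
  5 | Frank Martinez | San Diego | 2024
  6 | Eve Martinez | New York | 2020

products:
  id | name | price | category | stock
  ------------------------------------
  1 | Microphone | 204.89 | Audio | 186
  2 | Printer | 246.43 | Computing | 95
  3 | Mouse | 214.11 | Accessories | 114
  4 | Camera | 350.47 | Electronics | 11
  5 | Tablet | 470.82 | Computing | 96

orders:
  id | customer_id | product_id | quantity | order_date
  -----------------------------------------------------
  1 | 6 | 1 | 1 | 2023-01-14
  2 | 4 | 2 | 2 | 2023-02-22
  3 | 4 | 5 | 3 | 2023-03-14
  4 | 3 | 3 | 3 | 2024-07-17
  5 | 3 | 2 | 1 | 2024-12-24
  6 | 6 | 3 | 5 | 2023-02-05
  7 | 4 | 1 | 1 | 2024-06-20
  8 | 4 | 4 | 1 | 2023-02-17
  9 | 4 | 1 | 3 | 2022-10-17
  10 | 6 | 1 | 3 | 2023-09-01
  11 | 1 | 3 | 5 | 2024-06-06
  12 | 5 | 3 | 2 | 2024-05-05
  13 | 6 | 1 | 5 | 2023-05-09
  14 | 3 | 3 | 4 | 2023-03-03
SELECT name, signup_year FROM customers WHERE signup_year >= (SELECT AVG(signup_year) FROM customers)

Execution result:
name | signup_year
Noah Johnson | 2022
Rose Jones | 2024
Frank Martinez | 2024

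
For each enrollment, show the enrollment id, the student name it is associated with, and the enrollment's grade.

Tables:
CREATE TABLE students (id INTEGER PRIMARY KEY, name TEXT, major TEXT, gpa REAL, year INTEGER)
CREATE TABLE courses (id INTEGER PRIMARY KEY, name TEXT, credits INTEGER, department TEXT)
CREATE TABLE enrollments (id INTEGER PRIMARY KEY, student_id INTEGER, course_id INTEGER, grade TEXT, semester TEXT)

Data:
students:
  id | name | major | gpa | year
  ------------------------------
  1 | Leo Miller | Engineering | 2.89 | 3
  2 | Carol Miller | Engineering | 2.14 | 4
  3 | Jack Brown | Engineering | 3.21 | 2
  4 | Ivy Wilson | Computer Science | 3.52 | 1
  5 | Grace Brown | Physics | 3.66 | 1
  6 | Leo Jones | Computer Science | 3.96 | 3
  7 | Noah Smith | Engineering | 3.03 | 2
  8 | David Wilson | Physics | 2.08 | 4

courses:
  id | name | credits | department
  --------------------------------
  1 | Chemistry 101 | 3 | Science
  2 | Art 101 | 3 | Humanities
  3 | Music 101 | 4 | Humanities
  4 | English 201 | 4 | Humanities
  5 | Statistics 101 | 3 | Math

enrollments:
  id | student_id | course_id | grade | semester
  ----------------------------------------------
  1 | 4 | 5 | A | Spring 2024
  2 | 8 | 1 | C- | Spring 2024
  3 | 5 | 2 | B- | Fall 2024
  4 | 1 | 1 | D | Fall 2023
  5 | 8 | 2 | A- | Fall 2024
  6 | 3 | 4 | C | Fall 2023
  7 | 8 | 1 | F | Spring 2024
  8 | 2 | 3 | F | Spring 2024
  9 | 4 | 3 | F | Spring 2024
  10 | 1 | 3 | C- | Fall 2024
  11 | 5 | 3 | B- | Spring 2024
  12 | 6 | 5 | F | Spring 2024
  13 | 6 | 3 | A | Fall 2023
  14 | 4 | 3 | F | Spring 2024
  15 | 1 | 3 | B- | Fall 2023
SELECT c.id, p.name AS student, c.grade FROM enrollments c JOIN students p ON c.student_id = p.id

Execution result:
id | student | grade
1 | Ivy Wilson | A
2 | David Wilson | C-
3 | Grace Brown | B-
4 | Leo Miller | D
5 | David Wilson | A-
6 | Jack Brown | C
7 | David Wilson | F
8 | Carol Miller | F
9 | Ivy Wilson | F
10 | Leo Miller | C-
11 | Grace Brown | B-
12 | Leo Jones | F
13 | Leo Jones | A
14 | Ivy Wilson | F
15 | Leo Miller | B-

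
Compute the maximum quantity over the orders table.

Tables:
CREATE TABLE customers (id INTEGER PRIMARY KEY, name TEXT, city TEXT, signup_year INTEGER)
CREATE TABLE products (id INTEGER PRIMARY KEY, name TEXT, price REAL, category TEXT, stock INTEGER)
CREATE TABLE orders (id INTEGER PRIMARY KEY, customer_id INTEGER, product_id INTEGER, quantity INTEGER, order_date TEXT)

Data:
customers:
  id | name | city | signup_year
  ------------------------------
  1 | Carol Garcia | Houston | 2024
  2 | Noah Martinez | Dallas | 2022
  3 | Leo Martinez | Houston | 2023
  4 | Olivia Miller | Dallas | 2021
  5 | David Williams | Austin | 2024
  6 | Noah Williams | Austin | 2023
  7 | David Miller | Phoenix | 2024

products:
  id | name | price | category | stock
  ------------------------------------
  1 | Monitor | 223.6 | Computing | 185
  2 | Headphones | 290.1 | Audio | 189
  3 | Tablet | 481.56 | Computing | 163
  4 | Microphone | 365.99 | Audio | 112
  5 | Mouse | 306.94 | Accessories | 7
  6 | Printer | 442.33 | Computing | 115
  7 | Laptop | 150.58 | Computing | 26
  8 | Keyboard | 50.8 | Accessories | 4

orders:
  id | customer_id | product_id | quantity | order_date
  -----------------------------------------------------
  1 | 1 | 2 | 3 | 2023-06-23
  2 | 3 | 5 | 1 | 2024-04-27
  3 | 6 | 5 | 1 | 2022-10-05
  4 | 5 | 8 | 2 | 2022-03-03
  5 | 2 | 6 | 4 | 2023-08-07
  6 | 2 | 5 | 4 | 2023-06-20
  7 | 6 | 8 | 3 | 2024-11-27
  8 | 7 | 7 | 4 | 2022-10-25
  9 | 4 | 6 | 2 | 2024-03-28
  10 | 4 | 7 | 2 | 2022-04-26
SELECT MAX(quantity) FROM orders

Execution result:
4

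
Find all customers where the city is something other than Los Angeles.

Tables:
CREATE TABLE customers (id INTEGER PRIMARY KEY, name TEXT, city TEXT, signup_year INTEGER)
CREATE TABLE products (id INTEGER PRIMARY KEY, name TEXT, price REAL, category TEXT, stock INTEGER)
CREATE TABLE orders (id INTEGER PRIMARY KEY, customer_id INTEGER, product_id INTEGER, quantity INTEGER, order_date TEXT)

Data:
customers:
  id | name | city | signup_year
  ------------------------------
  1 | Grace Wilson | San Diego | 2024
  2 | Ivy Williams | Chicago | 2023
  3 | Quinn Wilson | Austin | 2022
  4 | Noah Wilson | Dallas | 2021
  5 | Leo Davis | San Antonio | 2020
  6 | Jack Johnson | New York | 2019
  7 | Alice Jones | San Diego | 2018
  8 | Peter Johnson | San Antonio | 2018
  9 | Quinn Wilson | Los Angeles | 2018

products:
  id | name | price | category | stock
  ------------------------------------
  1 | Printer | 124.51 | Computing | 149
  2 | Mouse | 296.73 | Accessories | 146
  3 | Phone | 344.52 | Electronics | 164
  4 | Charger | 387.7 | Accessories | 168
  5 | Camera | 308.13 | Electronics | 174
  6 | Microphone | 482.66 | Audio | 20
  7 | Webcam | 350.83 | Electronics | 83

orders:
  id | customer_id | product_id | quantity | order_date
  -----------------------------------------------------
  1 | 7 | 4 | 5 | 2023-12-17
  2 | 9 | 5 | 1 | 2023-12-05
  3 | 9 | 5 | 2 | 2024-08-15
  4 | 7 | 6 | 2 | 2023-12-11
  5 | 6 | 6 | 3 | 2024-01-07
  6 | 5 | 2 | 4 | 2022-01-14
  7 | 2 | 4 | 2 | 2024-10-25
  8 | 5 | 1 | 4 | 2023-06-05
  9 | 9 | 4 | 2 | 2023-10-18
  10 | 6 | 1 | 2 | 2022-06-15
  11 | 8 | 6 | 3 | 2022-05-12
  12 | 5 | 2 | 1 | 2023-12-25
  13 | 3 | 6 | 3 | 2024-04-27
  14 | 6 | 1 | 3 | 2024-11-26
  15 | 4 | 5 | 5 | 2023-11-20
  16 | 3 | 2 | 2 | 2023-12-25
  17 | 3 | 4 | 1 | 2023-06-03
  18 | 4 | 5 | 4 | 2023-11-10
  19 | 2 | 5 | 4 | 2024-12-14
SELECT name, city FROM customers WHERE city <> 'Los Angeles'

Execution result:
name | city
Grace Wilson | San Diego
Ivy Williams | Chicago
Quinn Wilson | Austin
Noah Wilson | Dallas
Leo Davis | San Antonio
Jack Johnson | New York
Alice Jones | San Diego
Peter Johnson | San Antonio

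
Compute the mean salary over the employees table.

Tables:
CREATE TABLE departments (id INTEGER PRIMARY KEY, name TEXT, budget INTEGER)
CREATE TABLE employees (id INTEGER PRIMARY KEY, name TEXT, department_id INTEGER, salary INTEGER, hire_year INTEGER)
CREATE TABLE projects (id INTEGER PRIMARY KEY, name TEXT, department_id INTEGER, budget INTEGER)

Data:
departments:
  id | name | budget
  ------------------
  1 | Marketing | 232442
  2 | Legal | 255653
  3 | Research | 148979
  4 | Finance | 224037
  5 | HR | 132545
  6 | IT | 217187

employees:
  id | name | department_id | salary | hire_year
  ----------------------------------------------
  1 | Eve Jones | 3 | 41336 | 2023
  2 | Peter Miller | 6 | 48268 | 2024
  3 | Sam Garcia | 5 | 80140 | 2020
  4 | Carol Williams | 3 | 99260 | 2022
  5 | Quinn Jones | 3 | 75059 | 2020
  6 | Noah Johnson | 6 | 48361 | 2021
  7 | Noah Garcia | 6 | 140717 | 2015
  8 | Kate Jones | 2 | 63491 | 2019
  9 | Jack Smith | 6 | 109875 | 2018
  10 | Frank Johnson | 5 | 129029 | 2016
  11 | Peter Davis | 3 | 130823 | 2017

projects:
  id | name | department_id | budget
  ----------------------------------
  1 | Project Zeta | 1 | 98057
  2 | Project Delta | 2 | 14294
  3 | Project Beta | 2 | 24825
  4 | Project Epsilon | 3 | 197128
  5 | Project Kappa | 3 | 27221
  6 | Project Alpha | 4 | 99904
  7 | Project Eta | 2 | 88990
SELECT AVG(salary) FROM employees

Execution result:
87850.82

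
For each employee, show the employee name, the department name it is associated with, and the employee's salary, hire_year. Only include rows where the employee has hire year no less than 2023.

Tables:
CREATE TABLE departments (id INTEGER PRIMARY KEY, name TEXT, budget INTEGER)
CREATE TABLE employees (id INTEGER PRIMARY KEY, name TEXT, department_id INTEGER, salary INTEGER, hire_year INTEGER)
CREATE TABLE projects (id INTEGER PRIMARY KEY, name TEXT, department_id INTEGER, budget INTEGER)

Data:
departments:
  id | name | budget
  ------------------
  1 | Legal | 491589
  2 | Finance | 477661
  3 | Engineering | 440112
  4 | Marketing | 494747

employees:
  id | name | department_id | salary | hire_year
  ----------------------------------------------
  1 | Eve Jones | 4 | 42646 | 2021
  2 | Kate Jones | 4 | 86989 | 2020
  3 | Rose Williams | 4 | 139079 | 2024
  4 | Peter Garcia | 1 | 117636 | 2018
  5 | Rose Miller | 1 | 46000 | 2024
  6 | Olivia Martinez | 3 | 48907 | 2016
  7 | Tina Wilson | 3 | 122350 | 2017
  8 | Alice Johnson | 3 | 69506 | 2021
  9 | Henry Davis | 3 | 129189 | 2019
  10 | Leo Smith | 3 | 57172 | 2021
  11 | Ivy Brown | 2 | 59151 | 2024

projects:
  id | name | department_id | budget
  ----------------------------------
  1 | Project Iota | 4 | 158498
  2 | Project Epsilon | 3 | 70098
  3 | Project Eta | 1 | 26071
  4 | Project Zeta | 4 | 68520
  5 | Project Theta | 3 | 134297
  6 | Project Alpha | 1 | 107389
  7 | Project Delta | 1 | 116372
SELECT c.name, p.name AS department, c.salary, c.hire_year FROM employees c JOIN departments p ON c.department_id = p.id WHERE c.hire_year >= 2023

Execution result:
name | department | salary | hire_year
Rose Williams | Marketing | 139079 | 2024
Rose Miller | Legal | 46000 | 2024
Ivy Brown | Finance | 59151 | 2024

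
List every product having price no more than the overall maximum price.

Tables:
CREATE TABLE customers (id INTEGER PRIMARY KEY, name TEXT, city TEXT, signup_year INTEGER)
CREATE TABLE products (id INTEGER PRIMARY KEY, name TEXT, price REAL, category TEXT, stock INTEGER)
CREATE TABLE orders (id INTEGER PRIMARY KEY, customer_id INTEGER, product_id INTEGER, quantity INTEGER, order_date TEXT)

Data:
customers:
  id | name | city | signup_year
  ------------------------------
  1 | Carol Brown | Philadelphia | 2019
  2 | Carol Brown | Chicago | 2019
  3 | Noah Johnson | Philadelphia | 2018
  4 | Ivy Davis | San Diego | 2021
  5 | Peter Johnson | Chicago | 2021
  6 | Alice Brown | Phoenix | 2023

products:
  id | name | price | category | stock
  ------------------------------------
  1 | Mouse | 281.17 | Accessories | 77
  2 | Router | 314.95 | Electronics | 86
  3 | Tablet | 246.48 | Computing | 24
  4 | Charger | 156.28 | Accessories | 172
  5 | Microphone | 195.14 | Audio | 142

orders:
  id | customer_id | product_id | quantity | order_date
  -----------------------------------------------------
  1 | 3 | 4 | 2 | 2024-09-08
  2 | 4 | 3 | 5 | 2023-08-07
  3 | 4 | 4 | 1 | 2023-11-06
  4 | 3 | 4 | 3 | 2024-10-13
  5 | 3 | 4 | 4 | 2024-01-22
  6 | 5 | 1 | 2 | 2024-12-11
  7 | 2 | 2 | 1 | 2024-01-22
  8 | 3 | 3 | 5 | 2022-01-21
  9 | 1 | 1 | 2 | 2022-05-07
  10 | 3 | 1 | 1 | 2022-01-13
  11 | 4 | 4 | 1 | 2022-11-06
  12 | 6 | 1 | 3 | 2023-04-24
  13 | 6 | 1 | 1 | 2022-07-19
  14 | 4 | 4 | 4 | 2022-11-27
SELECT name, price FROM products WHERE price <= (SELECT MAX(price) FROM products)

Execution result:
name | price
Mouse | 281.17
Router | 314.95
Tablet | 246.48
Charger | 156.28
Microphone | 195.14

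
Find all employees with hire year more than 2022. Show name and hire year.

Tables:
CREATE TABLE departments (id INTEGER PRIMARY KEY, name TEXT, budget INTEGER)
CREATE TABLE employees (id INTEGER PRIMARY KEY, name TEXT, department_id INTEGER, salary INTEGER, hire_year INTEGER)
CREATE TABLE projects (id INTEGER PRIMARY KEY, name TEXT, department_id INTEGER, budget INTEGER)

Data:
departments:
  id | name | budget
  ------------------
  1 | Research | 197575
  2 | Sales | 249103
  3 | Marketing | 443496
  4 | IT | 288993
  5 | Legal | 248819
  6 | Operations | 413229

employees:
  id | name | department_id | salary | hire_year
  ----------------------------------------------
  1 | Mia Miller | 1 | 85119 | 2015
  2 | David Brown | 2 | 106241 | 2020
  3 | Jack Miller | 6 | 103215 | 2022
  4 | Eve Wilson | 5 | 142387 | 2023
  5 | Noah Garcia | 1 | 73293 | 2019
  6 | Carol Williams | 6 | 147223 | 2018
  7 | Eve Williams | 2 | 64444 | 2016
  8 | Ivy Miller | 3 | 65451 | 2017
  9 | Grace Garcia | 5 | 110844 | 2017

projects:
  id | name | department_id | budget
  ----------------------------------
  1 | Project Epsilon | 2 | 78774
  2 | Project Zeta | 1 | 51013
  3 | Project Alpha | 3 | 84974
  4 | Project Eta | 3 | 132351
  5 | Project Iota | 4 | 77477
SELECT name, hire_year FROM employees WHERE hire_year > 2022

Execution result:
name | hire_year
Eve Wilson | 2023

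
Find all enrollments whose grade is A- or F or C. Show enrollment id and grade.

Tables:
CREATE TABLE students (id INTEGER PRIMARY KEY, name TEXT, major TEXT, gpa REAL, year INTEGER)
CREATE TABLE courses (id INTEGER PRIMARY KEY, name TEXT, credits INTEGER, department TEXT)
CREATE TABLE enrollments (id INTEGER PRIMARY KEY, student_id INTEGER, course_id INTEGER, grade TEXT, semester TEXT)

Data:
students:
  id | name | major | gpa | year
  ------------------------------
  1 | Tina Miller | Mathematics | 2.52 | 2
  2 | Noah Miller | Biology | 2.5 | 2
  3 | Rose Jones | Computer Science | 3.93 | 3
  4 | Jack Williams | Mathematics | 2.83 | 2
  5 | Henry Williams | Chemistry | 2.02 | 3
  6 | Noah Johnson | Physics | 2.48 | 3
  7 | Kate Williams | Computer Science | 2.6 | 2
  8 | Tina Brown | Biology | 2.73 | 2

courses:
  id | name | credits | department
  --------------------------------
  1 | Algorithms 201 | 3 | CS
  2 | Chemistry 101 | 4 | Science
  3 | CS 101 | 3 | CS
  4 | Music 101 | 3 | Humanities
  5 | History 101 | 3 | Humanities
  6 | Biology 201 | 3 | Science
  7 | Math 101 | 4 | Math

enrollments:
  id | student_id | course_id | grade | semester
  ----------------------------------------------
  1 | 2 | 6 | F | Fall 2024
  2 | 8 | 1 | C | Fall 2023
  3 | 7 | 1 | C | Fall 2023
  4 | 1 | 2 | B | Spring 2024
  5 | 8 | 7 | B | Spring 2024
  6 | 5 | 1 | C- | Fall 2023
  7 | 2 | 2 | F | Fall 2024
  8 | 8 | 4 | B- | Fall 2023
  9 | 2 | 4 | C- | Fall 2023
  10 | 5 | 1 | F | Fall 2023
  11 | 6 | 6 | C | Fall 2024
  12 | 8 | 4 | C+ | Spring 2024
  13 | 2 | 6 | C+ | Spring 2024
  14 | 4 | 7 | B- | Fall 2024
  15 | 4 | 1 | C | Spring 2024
SELECT id, grade FROM enrollments WHERE grade IN ('A-', 'F', 'C')

Execution result:
id | grade
1 | F
2 | C
3 | C
7 | F
10 | F
11 | C
15 | C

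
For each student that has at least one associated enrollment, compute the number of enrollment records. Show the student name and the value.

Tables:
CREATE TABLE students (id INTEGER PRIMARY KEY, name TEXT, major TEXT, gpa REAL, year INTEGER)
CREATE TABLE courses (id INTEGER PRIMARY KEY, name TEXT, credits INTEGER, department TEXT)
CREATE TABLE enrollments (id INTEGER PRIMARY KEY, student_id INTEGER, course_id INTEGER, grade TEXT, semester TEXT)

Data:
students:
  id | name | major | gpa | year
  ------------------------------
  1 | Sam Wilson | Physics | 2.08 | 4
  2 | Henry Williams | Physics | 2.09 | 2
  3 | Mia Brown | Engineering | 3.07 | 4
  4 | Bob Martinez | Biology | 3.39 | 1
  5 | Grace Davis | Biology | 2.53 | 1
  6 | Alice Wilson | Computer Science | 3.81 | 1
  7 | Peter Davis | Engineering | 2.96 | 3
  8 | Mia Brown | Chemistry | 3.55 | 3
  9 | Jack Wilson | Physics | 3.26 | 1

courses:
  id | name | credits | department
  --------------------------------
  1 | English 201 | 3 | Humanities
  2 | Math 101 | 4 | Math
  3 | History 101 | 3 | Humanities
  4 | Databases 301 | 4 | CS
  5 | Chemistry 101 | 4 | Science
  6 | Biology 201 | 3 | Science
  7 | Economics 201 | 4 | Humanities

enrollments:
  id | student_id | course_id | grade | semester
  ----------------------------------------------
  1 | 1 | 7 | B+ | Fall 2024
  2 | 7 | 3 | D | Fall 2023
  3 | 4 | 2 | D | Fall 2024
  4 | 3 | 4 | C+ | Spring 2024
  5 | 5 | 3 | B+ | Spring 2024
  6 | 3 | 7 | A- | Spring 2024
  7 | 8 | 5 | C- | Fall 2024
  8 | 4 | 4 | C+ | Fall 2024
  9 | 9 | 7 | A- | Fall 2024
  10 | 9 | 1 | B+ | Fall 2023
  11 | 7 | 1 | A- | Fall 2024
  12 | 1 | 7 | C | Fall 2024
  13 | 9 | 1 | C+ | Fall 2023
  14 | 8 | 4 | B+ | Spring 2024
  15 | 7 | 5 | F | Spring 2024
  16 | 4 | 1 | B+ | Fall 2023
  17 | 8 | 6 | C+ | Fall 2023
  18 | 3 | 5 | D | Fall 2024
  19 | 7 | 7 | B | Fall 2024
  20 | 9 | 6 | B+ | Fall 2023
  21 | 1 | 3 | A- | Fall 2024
SELECT p.name, COUNT(*) AS n FROM enrollments c JOIN students p ON c.student_id = p.id GROUP BY p.id, p.name

Execution result:
name | n
Sam Wilson | 3
Mia Brown | 3
Bob Martinez | 3
Grace Davis | 1
Peter Davis | 4
Mia Brown | 3
Jack Wilson | 4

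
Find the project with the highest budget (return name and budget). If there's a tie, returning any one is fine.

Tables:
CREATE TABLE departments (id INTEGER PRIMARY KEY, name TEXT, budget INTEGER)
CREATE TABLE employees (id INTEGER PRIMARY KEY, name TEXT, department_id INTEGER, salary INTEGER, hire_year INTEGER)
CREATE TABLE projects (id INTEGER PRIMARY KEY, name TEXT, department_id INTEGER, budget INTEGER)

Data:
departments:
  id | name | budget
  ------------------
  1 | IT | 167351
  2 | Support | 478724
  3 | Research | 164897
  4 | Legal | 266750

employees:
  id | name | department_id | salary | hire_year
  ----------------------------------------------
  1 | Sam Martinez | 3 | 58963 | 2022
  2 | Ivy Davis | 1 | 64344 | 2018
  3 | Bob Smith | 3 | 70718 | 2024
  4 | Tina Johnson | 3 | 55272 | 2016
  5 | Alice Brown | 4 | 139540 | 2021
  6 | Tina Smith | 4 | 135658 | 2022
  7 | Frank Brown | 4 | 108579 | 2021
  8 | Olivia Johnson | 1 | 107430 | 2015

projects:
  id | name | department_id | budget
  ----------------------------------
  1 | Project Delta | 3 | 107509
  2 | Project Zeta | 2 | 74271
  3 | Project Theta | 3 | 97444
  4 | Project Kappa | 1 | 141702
SELECT name, budget FROM projects ORDER BY budget DESC LIMIT 1

Execution result:
name | budget
Project Kappa | 141702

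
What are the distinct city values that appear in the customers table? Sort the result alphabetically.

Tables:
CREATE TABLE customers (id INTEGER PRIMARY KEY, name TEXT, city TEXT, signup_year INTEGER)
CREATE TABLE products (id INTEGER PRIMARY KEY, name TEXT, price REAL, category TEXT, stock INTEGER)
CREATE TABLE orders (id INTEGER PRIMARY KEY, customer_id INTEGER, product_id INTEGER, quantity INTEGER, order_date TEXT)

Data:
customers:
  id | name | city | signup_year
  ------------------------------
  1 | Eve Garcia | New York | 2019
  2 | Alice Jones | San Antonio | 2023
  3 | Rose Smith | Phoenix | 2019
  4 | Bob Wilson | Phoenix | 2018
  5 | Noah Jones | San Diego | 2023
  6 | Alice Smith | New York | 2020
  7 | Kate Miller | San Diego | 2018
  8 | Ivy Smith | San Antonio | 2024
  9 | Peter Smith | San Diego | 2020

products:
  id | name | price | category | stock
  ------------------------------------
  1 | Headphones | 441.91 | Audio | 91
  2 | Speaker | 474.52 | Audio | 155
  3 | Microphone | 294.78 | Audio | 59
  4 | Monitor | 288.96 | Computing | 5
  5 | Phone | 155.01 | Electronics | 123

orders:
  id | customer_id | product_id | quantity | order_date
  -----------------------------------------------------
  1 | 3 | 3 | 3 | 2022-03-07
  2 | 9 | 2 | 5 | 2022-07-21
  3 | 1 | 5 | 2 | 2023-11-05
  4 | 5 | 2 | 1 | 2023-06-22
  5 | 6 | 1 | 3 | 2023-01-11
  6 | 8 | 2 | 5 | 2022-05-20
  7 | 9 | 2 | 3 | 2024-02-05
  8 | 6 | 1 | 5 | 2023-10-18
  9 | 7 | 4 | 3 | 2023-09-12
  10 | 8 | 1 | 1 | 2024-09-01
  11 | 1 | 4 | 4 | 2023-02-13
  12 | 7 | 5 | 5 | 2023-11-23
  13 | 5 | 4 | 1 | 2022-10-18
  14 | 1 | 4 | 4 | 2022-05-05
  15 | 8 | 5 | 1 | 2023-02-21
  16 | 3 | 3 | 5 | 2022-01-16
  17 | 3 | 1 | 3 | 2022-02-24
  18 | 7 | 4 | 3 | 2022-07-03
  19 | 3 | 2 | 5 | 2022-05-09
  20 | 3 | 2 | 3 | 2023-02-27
SELECT DISTINCT city FROM customers ORDER BY city

Execution result:
city
New York
Phoenix
San Antonio
San Diego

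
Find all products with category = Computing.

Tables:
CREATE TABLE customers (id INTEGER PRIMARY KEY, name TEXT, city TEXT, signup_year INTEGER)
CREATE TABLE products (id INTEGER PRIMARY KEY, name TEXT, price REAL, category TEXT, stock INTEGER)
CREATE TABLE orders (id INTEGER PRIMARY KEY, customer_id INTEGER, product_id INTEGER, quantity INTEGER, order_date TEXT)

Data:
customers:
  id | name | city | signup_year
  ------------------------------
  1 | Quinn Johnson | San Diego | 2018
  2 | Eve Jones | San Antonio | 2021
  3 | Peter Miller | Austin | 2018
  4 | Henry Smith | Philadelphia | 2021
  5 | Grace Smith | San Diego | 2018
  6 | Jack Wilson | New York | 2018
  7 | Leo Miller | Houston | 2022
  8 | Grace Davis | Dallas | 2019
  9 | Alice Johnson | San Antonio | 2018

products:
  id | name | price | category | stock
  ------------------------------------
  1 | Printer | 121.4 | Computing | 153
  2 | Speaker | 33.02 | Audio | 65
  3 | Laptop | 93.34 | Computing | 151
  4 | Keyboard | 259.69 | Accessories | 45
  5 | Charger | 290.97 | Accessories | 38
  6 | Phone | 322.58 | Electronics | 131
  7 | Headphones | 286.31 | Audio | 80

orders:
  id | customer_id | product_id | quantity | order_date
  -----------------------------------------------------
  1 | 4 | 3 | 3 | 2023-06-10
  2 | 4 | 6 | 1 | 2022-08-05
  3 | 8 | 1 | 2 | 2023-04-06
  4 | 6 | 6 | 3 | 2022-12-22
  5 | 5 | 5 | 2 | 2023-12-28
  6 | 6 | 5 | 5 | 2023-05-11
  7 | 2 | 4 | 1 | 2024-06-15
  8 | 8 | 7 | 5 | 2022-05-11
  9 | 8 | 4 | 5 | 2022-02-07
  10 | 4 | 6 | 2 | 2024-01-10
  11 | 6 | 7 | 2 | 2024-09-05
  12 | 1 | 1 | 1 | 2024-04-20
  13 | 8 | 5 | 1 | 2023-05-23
SELECT name, category FROM products WHERE category = 'Computing'

Execution result:
name | category
Printer | Computing
Laptop | Computing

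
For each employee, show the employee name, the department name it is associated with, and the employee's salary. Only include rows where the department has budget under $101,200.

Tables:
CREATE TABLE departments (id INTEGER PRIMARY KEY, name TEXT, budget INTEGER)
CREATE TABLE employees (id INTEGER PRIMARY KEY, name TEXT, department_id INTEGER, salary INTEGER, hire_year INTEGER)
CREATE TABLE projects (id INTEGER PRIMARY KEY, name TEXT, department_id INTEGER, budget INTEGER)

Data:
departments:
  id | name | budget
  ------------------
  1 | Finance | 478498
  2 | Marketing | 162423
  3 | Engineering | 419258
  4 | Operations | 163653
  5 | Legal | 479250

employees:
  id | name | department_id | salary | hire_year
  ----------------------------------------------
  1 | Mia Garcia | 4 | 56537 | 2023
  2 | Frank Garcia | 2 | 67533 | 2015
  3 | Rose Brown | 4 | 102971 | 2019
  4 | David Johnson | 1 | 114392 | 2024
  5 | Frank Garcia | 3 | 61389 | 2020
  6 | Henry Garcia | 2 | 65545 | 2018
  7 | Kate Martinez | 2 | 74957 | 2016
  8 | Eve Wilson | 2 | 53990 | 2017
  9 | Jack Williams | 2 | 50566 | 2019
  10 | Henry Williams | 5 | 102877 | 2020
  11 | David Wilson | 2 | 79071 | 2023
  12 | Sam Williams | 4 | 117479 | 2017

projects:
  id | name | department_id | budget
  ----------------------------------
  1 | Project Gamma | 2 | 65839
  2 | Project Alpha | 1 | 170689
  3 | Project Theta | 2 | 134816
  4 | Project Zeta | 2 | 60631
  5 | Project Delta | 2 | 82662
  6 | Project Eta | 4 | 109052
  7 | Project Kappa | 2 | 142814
SELECT c.name, p.name AS department, c.salary FROM employees c JOIN departments p ON c.department_id = p.id WHERE p.budget < 101200

Execution result:
(no rows)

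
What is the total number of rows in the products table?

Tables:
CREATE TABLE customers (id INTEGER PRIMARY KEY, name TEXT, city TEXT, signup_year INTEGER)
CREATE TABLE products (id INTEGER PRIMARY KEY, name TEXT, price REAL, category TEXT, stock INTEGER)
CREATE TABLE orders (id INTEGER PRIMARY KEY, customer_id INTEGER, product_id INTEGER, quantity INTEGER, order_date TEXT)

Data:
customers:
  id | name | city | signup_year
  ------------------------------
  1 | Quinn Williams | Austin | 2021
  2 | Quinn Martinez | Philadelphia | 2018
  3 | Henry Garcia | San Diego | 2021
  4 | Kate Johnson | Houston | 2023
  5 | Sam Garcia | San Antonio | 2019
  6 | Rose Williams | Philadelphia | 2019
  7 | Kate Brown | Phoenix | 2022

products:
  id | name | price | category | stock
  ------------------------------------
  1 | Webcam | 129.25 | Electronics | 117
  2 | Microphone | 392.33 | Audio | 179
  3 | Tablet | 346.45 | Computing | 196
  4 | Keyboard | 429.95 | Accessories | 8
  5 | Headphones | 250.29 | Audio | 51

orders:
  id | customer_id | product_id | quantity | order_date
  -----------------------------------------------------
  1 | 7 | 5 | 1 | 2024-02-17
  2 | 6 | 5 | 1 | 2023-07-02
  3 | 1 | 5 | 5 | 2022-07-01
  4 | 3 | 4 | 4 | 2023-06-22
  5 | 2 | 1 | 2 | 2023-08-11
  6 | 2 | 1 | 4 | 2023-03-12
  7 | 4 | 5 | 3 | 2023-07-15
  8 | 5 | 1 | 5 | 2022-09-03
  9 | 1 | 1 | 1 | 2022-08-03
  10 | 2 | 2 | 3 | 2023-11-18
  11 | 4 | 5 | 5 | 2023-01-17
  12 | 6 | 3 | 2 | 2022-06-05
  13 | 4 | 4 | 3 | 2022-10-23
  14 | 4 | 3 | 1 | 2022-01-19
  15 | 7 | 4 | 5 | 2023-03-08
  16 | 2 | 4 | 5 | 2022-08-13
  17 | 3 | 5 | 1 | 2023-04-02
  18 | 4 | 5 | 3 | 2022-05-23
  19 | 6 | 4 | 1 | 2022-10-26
SELECT COUNT(*) FROM products

Execution result:
5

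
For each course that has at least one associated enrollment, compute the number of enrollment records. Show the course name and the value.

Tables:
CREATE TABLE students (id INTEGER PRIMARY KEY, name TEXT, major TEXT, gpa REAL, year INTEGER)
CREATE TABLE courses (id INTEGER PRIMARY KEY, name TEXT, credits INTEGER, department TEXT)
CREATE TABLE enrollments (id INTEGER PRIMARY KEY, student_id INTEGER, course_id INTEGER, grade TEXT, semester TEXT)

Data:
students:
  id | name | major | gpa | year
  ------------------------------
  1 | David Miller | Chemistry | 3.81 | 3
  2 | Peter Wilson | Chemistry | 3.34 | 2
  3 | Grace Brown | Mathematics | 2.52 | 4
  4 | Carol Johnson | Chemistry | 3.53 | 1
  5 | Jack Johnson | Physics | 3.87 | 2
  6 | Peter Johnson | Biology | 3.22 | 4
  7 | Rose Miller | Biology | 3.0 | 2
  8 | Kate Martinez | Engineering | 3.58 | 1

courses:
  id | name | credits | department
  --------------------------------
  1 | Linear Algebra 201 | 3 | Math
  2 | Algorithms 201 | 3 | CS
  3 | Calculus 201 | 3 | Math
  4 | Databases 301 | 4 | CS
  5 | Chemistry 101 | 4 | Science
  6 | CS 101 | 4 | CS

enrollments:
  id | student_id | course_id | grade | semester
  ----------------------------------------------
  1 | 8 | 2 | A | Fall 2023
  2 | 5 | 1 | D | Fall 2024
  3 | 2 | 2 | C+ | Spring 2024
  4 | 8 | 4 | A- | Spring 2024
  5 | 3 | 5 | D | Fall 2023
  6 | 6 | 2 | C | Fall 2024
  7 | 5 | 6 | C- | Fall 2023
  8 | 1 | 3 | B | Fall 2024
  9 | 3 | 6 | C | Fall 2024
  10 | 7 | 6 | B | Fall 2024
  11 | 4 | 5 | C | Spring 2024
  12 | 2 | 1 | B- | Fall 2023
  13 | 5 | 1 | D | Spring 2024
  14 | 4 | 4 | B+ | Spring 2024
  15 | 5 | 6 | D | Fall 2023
SELECT p.name, COUNT(*) AS n FROM enrollments c JOIN courses p ON c.course_id = p.id GROUP BY p.id, p.name

Execution result:
name | n
Linear Algebra 201 | 3
Algorithms 201 | 3
Calculus 201 | 1
Databases 301 | 2
Chemistry 101 | 2
CS 101 | 4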